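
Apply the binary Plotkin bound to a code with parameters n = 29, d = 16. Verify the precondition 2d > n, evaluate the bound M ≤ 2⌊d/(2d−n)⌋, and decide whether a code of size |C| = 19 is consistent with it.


Plotkin bound M ≤ 10; given |C| = 19 > bound (violated).

Check applicability: 2d = 32, n = 29.
2d − n = 3 > 0, so Plotkin applies.
Compute d/(2d−n) = 16/3 ≈ 5.3333.
⌊d/(2d−n)⌋ = 5.
Plotkin bound: M ≤ 2·5 = 10.
Given |C| = 19, check: VIOLATED.
This |C| is above the Plotkin bound, so no binary code with n = 29, d = 16 and 19 codewords exists.


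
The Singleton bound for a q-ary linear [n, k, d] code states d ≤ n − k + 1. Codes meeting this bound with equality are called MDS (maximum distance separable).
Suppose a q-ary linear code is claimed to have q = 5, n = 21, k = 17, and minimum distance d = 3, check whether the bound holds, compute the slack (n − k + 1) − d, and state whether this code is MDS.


Singleton RHS = n − k + 1 = 5, slack = 2, bound satisfied, not MDS.

Singleton bound: d ≤ n − k + 1.
Here n = 21, k = 17, so n − k + 1 = 5.
Given d = 3, check d ≤ 5: YES.
Slack = (n − k + 1) − d = 2.
The code is NOT MDS (slack = 2 > 0).
Description: the claimed parameters are [21, 17, 3]_5; such a code would be non-MDS.


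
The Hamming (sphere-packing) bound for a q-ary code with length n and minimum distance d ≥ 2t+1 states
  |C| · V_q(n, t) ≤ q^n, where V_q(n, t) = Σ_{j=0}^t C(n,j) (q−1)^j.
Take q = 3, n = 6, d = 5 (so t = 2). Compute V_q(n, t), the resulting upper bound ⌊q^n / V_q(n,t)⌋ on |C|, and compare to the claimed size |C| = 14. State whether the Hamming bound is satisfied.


V_q(n, t) = 73, q^n = 729, Hamming bound = 9, |C| = 14 > bound (violated).

Step 1: Compute V_q(n, t) = Σ_{j=0}^2 C(n, j) (q−1)^j.
  j = 0: C(6,0)·(2)^0 = 1·1 = 1.
  j = 1: C(6,1)·(2)^1 = 6·2 = 12.
  j = 2: C(6,2)·(2)^2 = 15·4 = 60.
  V_q(n, t) = 1 + 12 + 60 = 73.
Step 2: q^n = 3^6 = 729.
Step 3: Hamming bound ⌊q^n / V_q(n,t)⌋ = ⌊729/73⌋ = 9.
Step 4: Compare |C| = 14 to 9: violated.
The claimed |C| lies above the Hamming bound, so no 3-ary code of length 6 with d ≥ 5 can have 14 codewords.


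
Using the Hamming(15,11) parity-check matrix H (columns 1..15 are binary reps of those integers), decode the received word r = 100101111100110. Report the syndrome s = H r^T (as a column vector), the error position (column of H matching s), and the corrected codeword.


s = (1, 1, 0, 0)^T, error position = 12, corrected codeword c = 100101111101110

Compute s = H r^T mod 2 one row at a time:
  s_1 = 1 + 1 + 1 + 0 + 0 + 1 + 1 + 0 = 5 ≡ 1 (mod 2).
  s_2 = 1 + 0 + 1 + 1 + 0 + 1 + 1 + 0 = 5 ≡ 1 (mod 2).
  s_3 = 0 + 0 + 1 + 1 + 1 + 0 + 1 + 0 = 4 ≡ 0 (mod 2).
  s_4 = 1 + 0 + 0 + 1 + 1 + 0 + 1 + 0 = 4 ≡ 0 (mod 2).
s = (1, 1, 0, 0)^T — this equals column 12 of H (binary 1100), so error is at position 12.
Correct: flip bit 12 of r = 100101111100110 to get c = 100101111101110.


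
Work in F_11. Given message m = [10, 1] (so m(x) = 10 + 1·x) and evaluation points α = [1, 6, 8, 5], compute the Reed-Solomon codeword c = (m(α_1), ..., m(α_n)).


c = [0, 5, 7, 4]

Message polynomial: m(x) = 10 + 1·x (mod 11).
For each evaluation point α_i, compute m(α_i) mod 11:
  α_1 = 1: Horner steps 1 → 0, so m(1) = 0.
  α_2 = 6: Horner steps 1 → 5, so m(6) = 5.
  α_3 = 8: Horner steps 1 → 7, so m(8) = 7.
  α_4 = 5: Horner steps 1 → 4, so m(5) = 4.
Codeword c = [0, 5, 7, 4] ∈ F_11^4.


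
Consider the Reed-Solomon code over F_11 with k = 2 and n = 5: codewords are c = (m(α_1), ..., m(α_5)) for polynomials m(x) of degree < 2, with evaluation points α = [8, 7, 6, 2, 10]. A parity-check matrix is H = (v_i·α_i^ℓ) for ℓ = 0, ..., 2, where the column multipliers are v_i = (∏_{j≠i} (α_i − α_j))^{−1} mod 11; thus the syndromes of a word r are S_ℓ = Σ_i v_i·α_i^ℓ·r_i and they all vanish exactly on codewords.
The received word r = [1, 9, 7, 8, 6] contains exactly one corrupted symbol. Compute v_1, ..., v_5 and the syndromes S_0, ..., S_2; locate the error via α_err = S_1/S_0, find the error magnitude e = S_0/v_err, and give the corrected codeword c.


S = (4, 6, 9), error at position 2, error magnitude e = 5, c = [1, 4, 7, 8, 6].

Step 1: column multipliers v_i = (∏_{j≠i}(α_i − α_j))^{−1} mod 11.
  i = 1 (α = 8): (8−7)(8−6)(8−2)(8−10) = 1·2·6·(−2) = −24 ≡ 9, so v_1 = 9^{−1} = 5 (mod 11).
  i = 2 (α = 7): (7−8)(7−6)(7−2)(7−10) = (−1)·1·5·(−3) = 15 ≡ 4, so v_2 = 4^{−1} = 3 (mod 11).
  i = 3 (α = 6): (6−8)(6−7)(6−2)(6−10) = (−2)·(−1)·4·(−4) = −32 ≡ 1, so v_3 = 1^{−1} = 1 (mod 11).
  i = 4 (α = 2): (2−8)(2−7)(2−6)(2−10) = (−6)·(−5)·(−4)·(−8) = 960 ≡ 3, so v_4 = 3^{−1} = 4 (mod 11).
  i = 5 (α = 10): (10−8)(10−7)(10−6)(10−2) = 2·3·4·8 = 192 ≡ 5, so v_5 = 5^{−1} = 9 (mod 11).
  v = [5, 3, 1, 4, 9].
Step 2: syndromes of r = [1, 9, 7, 8, 6] (all sums mod 11).
  S_0 = Σ v_i r_i = 5·1 + 3·9 + 1·7 + 4·8 + 9·6 = 125 ≡ 4.
  S_1 = Σ v_i α_i r_i = 5·8·1 + 3·7·9 + 1·6·7 + 4·2·8 + 9·10·6 = 875 ≡ 6.
  α_i^2 mod 11 = [9, 5, 3, 4, 1].
  S_2 = Σ v_i α_i^2 r_i = 5·9·1 + 3·5·9 + 1·3·7 + 4·4·8 + 9·1·6 = 383 ≡ 9.
  S = (4, 6, 9) ≠ 0, so r is not a codeword (an error is present).
Step 3: locate the error. For a single error e at position i, S_ℓ = v_i·e·α_i^ℓ, so α_err = S_1/S_0.
  S_0^{−1} = 4^{−1} = 3 (mod 11), so α_err = 6·3 = 18 ≡ 7 = α_2. Error position i = 2.
  Consistency check: S_2/S_1 = 9·2 = 18 ≡ 7 = α_err ✓ (single-error assumption holds).
Step 4: error magnitude e = S_0/v_2 = S_0·∏_{j≠2}(α_2 − α_j) = 4·4 = 16 ≡ 5 (mod 11).
Step 5: correct position 2: c_2 = r_2 − e = 9 − 5 ≡ 4 (mod 11). Hence c = [1, 4, 7, 8, 6].
  Check: interpolating c through the α_i gives m(x) = 3 + 8·x (degree < 2) with m(α_i) = c_i for every i, so c is indeed a codeword.


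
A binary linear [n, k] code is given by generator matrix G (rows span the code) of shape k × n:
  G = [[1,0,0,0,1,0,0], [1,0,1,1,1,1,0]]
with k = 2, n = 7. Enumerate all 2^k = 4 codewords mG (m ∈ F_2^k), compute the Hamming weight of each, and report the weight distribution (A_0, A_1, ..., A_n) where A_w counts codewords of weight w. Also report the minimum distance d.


Weight distribution: A_0 = 1, A_2 = 1, A_3 = 1, A_5 = 1. Minimum distance d = 2.

Enumerate all 2^2 = 4 messages m ∈ F_2^2.
For each, compute codeword c = mG in F_2^7, then tally its weight.
  m = 00 → c = 0000000, weight = 0.
  m = 10 → c = 1000100, weight = 2.
  m = 01 → c = 1011110, weight = 5.
  m = 11 → c = 0011010, weight = 3.
Tally weights:
  weight 0: 1 codewords.
  weight 2: 1 codewords.
  weight 3: 1 codewords.
  weight 5: 1 codewords.
Minimum distance d = smallest w > 0 with A_w > 0 = 2.
Sanity: Σ A_w = 4 = 2^2 = 4 ✓.


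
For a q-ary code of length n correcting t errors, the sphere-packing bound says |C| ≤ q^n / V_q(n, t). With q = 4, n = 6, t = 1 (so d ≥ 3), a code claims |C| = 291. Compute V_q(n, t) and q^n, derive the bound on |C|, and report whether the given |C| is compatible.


V_q(n, t) = 19, q^n = 4096, Hamming bound = 215, |C| = 291 > bound (violated).

Step 1: Compute V_q(n, t) = Σ_{j=0}^1 C(n, j) (q−1)^j.
  j = 0: C(6,0)·(3)^0 = 1·1 = 1.
  j = 1: C(6,1)·(3)^1 = 6·3 = 18.
  V_q(n, t) = 1 + 18 = 19.
Step 2: q^n = 4^6 = 4096.
Step 3: Hamming bound ⌊q^n / V_q(n,t)⌋ = ⌊4096/19⌋ = 215.
Step 4: Compare |C| = 291 to 215: violated.
The claimed |C| lies above the Hamming bound, so no 4-ary code of length 6 with d ≥ 3 can have 291 codewords.


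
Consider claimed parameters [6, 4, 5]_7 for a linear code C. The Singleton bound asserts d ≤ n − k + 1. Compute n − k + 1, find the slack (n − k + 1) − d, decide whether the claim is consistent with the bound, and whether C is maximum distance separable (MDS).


Singleton RHS = n − k + 1 = 3, slack = -2, bound violated (no such code; not MDS).

Singleton bound: d ≤ n − k + 1.
Here n = 6, k = 4, so n − k + 1 = 3.
Given d = 5, check d ≤ 3: NO.
Slack = (n − k + 1) − d = -2.
The slack is negative: d = 5 exceeds n − k + 1 = 3 by 2, so the Singleton bound is violated and no linear [6, 4, 5]_7 code can exist. In particular it is not MDS (MDS requires d = n − k + 1 exactly).
Description: the claimed parameters are [6, 4, 5]_7; such a code would be impossible (violates the Singleton bound).


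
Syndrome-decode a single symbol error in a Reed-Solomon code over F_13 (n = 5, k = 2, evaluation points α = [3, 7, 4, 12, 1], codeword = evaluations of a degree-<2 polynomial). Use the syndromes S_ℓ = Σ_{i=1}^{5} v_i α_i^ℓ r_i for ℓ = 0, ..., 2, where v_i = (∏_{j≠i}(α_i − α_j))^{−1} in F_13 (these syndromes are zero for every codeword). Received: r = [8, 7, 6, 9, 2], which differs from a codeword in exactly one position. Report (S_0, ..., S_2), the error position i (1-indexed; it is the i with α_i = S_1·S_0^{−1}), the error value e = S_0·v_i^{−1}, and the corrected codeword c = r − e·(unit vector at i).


S = (3, 12, 9), error at position 3, error magnitude e = 8, c = [8, 7, 11, 9, 2].

Step 1: column multipliers v_i = (∏_{j≠i}(α_i − α_j))^{−1} mod 13.
  i = 1 (α = 3): (3−7)(3−4)(3−12)(3−1) = (−4)·(−1)·(−9)·2 = −72 ≡ 6, so v_1 = 6^{−1} = 11 (mod 13).
  i = 2 (α = 7): (7−3)(7−4)(7−12)(7−1) = 4·3·(−5)·6 = −360 ≡ 4, so v_2 = 4^{−1} = 10 (mod 13).
  i = 3 (α = 4): (4−3)(4−7)(4−12)(4−1) = 1·(−3)·(−8)·3 = 72 ≡ 7, so v_3 = 7^{−1} = 2 (mod 13).
  i = 4 (α = 12): (12−3)(12−7)(12−4)(12−1) = 9·5·8·11 = 3960 ≡ 8, so v_4 = 8^{−1} = 5 (mod 13).
  i = 5 (α = 1): (1−3)(1−7)(1−4)(1−12) = (−2)·(−6)·(−3)·(−11) = 396 ≡ 6, so v_5 = 6^{−1} = 11 (mod 13).
  v = [11, 10, 2, 5, 11].
Step 2: syndromes of r = [8, 7, 6, 9, 2] (all sums mod 13).
  S_0 = Σ v_i r_i = 11·8 + 10·7 + 2·6 + 5·9 + 11·2 = 237 ≡ 3.
  S_1 = Σ v_i α_i r_i = 11·3·8 + 10·7·7 + 2·4·6 + 5·12·9 + 11·1·2 = 1364 ≡ 12.
  α_i^2 mod 13 = [9, 10, 3, 1, 1].
  S_2 = Σ v_i α_i^2 r_i = 11·9·8 + 10·10·7 + 2·3·6 + 5·1·9 + 11·1·2 = 1595 ≡ 9.
  S = (3, 12, 9) ≠ 0, so r is not a codeword (an error is present).
Step 3: locate the error. For a single error e at position i, S_ℓ = v_i·e·α_i^ℓ, so α_err = S_1/S_0.
  S_0^{−1} = 3^{−1} = 9 (mod 13), so α_err = 12·9 = 108 ≡ 4 = α_3. Error position i = 3.
  Consistency check: S_2/S_1 = 9·12 = 108 ≡ 4 = α_err ✓ (single-error assumption holds).
Step 4: error magnitude e = S_0/v_3 = S_0·∏_{j≠3}(α_3 − α_j) = 3·7 = 21 ≡ 8 (mod 13).
Step 5: correct position 3: c_3 = r_3 − e = 6 − 8 ≡ 11 (mod 13). Hence c = [8, 7, 11, 9, 2].
  Check: interpolating c through the α_i gives m(x) = 12 + 3·x (degree < 2) with m(α_i) = c_i for every i, so c is indeed a codeword.


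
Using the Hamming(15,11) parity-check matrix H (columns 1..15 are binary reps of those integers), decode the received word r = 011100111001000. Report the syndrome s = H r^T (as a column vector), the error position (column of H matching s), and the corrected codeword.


s = (1, 1, 1, 1)^T, error position = 15, corrected codeword c = 011100111001001

Compute s = H r^T mod 2 one row at a time:
  s_1 = 1 + 1 + 0 + 0 + 1 + 0 + 0 + 0 = 3 ≡ 1 (mod 2).
  s_2 = 1 + 0 + 0 + 1 + 1 + 0 + 0 + 0 = 3 ≡ 1 (mod 2).
  s_3 = 1 + 1 + 0 + 1 + 0 + 0 + 0 + 0 = 3 ≡ 1 (mod 2).
  s_4 = 0 + 1 + 0 + 1 + 1 + 0 + 0 + 0 = 3 ≡ 1 (mod 2).
s = (1, 1, 1, 1)^T — this equals column 15 of H (binary 1111), so error is at position 15.
Correct: flip bit 15 of r = 011100111001000 to get c = 011100111001001.


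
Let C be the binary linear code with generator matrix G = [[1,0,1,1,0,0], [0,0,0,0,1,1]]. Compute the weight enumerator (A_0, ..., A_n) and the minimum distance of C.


Weight distribution: A_0 = 1, A_2 = 1, A_3 = 1, A_5 = 1. Minimum distance d = 2.

Enumerate all 2^2 = 4 messages m ∈ F_2^2.
For each, compute codeword c = mG in F_2^6, then tally its weight.
  m = 00 → c = 000000, weight = 0.
  m = 10 → c = 101100, weight = 3.
  m = 01 → c = 000011, weight = 2.
  m = 11 → c = 101111, weight = 5.
Tally weights:
  weight 0: 1 codewords.
  weight 2: 1 codewords.
  weight 3: 1 codewords.
  weight 5: 1 codewords.
Minimum distance d = smallest w > 0 with A_w > 0 = 2.
Sanity: Σ A_w = 4 = 2^2 = 4 ✓.


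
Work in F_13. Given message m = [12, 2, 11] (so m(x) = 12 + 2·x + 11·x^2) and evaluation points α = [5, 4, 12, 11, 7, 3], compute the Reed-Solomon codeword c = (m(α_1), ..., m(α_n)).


c = [11, 1, 8, 0, 6, 0]

Message polynomial: m(x) = 12 + 2·x + 11·x^2 (mod 13).
For each evaluation point α_i, compute m(α_i) mod 13:
  α_1 = 5: Horner steps 11 → 5 → 11, so m(5) = 11.
  α_2 = 4: Horner steps 11 → 7 → 1, so m(4) = 1.
  α_3 = 12: Horner steps 11 → 4 → 8, so m(12) = 8.
  α_4 = 11: Horner steps 11 → 6 → 0, so m(11) = 0.
  α_5 = 7: Horner steps 11 → 1 → 6, so m(7) = 6.
  α_6 = 3: Horner steps 11 → 9 → 0, so m(3) = 0.
Codeword c = [11, 1, 8, 0, 6, 0] ∈ F_13^6.


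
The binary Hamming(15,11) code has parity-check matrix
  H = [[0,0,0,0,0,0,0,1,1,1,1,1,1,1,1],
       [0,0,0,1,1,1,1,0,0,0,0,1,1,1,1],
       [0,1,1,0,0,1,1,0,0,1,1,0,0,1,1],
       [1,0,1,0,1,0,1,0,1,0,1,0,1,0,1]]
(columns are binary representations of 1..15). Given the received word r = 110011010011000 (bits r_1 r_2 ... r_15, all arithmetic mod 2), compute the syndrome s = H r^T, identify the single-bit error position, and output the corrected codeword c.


s = (1, 1, 1, 1)^T, error position = 15, corrected codeword c = 110011010011001

Compute s = H r^T mod 2 one row at a time:
  s_1 = 1 + 0 + 0 + 1 + 1 + 0 + 0 + 0 = 3 ≡ 1 (mod 2).
  s_2 = 0 + 1 + 1 + 0 + 1 + 0 + 0 + 0 = 3 ≡ 1 (mod 2).
  s_3 = 1 + 0 + 1 + 0 + 0 + 1 + 0 + 0 = 3 ≡ 1 (mod 2).
  s_4 = 1 + 0 + 1 + 0 + 0 + 1 + 0 + 0 = 3 ≡ 1 (mod 2).
s = (1, 1, 1, 1)^T — this equals column 15 of H (binary 1111), so error is at position 15.
Correct: flip bit 15 of r = 110011010011000 to get c = 110011010011001.


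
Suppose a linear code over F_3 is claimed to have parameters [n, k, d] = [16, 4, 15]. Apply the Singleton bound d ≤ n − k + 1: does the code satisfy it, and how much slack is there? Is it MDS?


Singleton RHS = n − k + 1 = 13, slack = -2, bound violated (no such code; not MDS).

Singleton bound: d ≤ n − k + 1.
Here n = 16, k = 4, so n − k + 1 = 13.
Given d = 15, check d ≤ 13: NO.
Slack = (n − k + 1) − d = -2.
The slack is negative: d = 15 exceeds n − k + 1 = 13 by 2, so the Singleton bound is violated and no linear [16, 4, 15]_3 code can exist. In particular it is not MDS (MDS requires d = n − k + 1 exactly).
Description: the claimed parameters are [16, 4, 15]_3; such a code would be impossible (violates the Singleton bound).


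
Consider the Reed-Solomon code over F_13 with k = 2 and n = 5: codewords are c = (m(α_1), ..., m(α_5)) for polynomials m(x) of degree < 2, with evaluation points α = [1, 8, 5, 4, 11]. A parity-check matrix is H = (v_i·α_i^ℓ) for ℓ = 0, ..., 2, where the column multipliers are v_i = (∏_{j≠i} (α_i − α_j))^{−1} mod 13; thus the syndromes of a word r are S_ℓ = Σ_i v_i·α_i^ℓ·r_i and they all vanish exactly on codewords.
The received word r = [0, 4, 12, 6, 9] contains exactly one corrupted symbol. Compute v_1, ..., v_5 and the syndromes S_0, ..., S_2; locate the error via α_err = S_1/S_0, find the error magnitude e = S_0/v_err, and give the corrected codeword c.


S = (8, 8, 8), error at position 1, error magnitude e = 12, c = [1, 4, 12, 6, 9].

Step 1: column multipliers v_i = (∏_{j≠i}(α_i − α_j))^{−1} mod 13.
  i = 1 (α = 1): (1−8)(1−5)(1−4)(1−11) = (−7)·(−4)·(−3)·(−10) = 840 ≡ 8, so v_1 = 8^{−1} = 5 (mod 13).
  i = 2 (α = 8): (8−1)(8−5)(8−4)(8−11) = 7·3·4·(−3) = −252 ≡ 8, so v_2 = 8^{−1} = 5 (mod 13).
  i = 3 (α = 5): (5−1)(5−8)(5−4)(5−11) = 4·(−3)·1·(−6) = 72 ≡ 7, so v_3 = 7^{−1} = 2 (mod 13).
  i = 4 (α = 4): (4−1)(4−8)(4−5)(4−11) = 3·(−4)·(−1)·(−7) = −84 ≡ 7, so v_4 = 7^{−1} = 2 (mod 13).
  i = 5 (α = 11): (11−1)(11−8)(11−5)(11−4) = 10·3·6·7 = 1260 ≡ 12, so v_5 = 12^{−1} = 12 (mod 13).
  v = [5, 5, 2, 2, 12].
Step 2: syndromes of r = [0, 4, 12, 6, 9] (all sums mod 13).
  S_0 = Σ v_i r_i = 5·0 + 5·4 + 2·12 + 2·6 + 12·9 = 164 ≡ 8.
  S_1 = Σ v_i α_i r_i = 5·1·0 + 5·8·4 + 2·5·12 + 2·4·6 + 12·11·9 = 1516 ≡ 8.
  α_i^2 mod 13 = [1, 12, 12, 3, 4].
  S_2 = Σ v_i α_i^2 r_i = 5·1·0 + 5·12·4 + 2·12·12 + 2·3·6 + 12·4·9 = 996 ≡ 8.
  S = (8, 8, 8) ≠ 0, so r is not a codeword (an error is present).
Step 3: locate the error. For a single error e at position i, S_ℓ = v_i·e·α_i^ℓ, so α_err = S_1/S_0.
  S_0^{−1} = 8^{−1} = 5 (mod 13), so α_err = 8·5 = 40 ≡ 1 = α_1. Error position i = 1.
  Consistency check: S_2/S_1 = 8·5 = 40 ≡ 1 = α_err ✓ (single-error assumption holds).
Step 4: error magnitude e = S_0/v_1 = S_0·∏_{j≠1}(α_1 − α_j) = 8·8 = 64 ≡ 12 (mod 13).
Step 5: correct position 1: c_1 = r_1 − e = 0 − 12 ≡ 1 (mod 13). Hence c = [1, 4, 12, 6, 9].
  Check: interpolating c through the α_i gives m(x) = 8 + 6·x (degree < 2) with m(α_i) = c_i for every i, so c is indeed a codeword.


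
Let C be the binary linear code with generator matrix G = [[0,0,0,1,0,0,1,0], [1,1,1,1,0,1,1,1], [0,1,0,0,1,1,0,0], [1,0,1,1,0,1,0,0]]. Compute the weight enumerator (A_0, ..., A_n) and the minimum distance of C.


Weight distribution: A_0 = 1, A_2 = 1, A_3 = 3, A_4 = 5, A_5 = 4, A_6 = 1, A_7 = 1. Minimum distance d = 2.

Enumerate all 2^4 = 16 messages m ∈ F_2^4.
For each, compute codeword c = mG in F_2^8, then tally its weight.
  m = 0000 → c = 00000000, weight = 0.
  m = 1000 → c = 00010010, weight = 2.
  m = 0100 → c = 11110111, weight = 7.
  m = 1100 → c = 11100101, weight = 5.
  m = 0010 → c = 01001100, weight = 3.
  m = 1010 → c = 01011110, weight = 5.
  m = 0110 → c = 10111011, weight = 6.
  m = 1110 → c = 10101001, weight = 4.
  m = 0001 → c = 10110100, weight = 4.
  m = 1001 → c = 10100110, weight = 4.
  m = 0101 → c = 01000011, weight = 3.
  m = 1101 → c = 01010001, weight = 3.
  m = 0011 → c = 11111000, weight = 5.
  m = 1011 → c = 11101010, weight = 5.
  m = 0111 → c = 00001111, weight = 4.
  m = 1111 → c = 00011101, weight = 4.
Tally weights:
  weight 0: 1 codewords.
  weight 2: 1 codewords.
  weight 3: 3 codewords.
  weight 4: 5 codewords.
  weight 5: 4 codewords.
  weight 6: 1 codewords.
  weight 7: 1 codewords.
Minimum distance d = smallest w > 0 with A_w > 0 = 2.
Sanity: Σ A_w = 16 = 2^4 = 16 ✓.


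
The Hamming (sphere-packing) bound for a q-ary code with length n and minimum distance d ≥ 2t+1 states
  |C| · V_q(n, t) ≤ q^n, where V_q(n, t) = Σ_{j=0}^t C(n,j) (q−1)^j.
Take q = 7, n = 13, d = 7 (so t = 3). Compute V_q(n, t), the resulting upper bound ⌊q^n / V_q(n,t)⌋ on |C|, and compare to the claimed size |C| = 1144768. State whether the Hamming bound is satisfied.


V_q(n, t) = 64663, q^n = 96889010407, Hamming bound = 1498368, |C| = 1144768 ≤ bound (satisfied).

Step 1: Compute V_q(n, t) = Σ_{j=0}^3 C(n, j) (q−1)^j.
  j = 0: C(13,0)·(6)^0 = 1·1 = 1.
  j = 1: C(13,1)·(6)^1 = 13·6 = 78.
  j = 2: C(13,2)·(6)^2 = 78·36 = 2808.
  j = 3: C(13,3)·(6)^3 = 286·216 = 61776.
  V_q(n, t) = 1 + 78 + 2808 + 61776 = 64663.
Step 2: q^n = 7^13 = 96889010407.
Step 3: Hamming bound ⌊q^n / V_q(n,t)⌋ = ⌊96889010407/64663⌋ = 1498368.
Step 4: Compare |C| = 1144768 to 1498368: satisfied.
The claimed |C| lies below the Hamming bound.


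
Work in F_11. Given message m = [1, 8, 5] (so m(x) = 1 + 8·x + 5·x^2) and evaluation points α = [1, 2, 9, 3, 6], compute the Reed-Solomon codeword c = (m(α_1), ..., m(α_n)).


c = [3, 4, 5, 4, 9]

Message polynomial: m(x) = 1 + 8·x + 5·x^2 (mod 11).
For each evaluation point α_i, compute m(α_i) mod 11:
  α_1 = 1: Horner steps 5 → 2 → 3, so m(1) = 3.
  α_2 = 2: Horner steps 5 → 7 → 4, so m(2) = 4.
  α_3 = 9: Horner steps 5 → 9 → 5, so m(9) = 5.
  α_4 = 3: Horner steps 5 → 1 → 4, so m(3) = 4.
  α_5 = 6: Horner steps 5 → 5 → 9, so m(6) = 9.
Codeword c = [3, 4, 5, 4, 9] ∈ F_11^5.


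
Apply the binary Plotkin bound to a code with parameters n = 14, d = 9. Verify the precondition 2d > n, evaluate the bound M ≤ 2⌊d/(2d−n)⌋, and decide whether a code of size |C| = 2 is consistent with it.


Plotkin bound M ≤ 4; given |C| = 2 ≤ bound (satisfied).

Check applicability: 2d = 18, n = 14.
2d − n = 4 > 0, so Plotkin applies.
Compute d/(2d−n) = 9/4 ≈ 2.2500.
⌊d/(2d−n)⌋ = 2.
Plotkin bound: M ≤ 2·2 = 4.
Given |C| = 2, check: satisfied.
This |C| is below the Plotkin bound.


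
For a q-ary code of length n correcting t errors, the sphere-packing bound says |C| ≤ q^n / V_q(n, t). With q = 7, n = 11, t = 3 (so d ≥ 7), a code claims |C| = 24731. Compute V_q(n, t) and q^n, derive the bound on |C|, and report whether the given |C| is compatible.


V_q(n, t) = 37687, q^n = 1977326743, Hamming bound = 52467, |C| = 24731 ≤ bound (satisfied).

Step 1: Compute V_q(n, t) = Σ_{j=0}^3 C(n, j) (q−1)^j.
  j = 0: C(11,0)·(6)^0 = 1·1 = 1.
  j = 1: C(11,1)·(6)^1 = 11·6 = 66.
  j = 2: C(11,2)·(6)^2 = 55·36 = 1980.
  j = 3: C(11,3)·(6)^3 = 165·216 = 35640.
  V_q(n, t) = 1 + 66 + 1980 + 35640 = 37687.
Step 2: q^n = 7^11 = 1977326743.
Step 3: Hamming bound ⌊q^n / V_q(n,t)⌋ = ⌊1977326743/37687⌋ = 52467.
Step 4: Compare |C| = 24731 to 52467: satisfied.
The claimed |C| lies below the Hamming bound.


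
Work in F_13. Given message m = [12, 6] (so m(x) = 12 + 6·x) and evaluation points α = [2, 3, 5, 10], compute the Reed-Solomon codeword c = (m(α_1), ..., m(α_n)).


c = [11, 4, 3, 7]

Message polynomial: m(x) = 12 + 6·x (mod 13).
For each evaluation point α_i, compute m(α_i) mod 13:
  α_1 = 2: Horner steps 6 → 11, so m(2) = 11.
  α_2 = 3: Horner steps 6 → 4, so m(3) = 4.
  α_3 = 5: Horner steps 6 → 3, so m(5) = 3.
  α_4 = 10: Horner steps 6 → 7, so m(10) = 7.
Codeword c = [11, 4, 3, 7] ∈ F_13^4.


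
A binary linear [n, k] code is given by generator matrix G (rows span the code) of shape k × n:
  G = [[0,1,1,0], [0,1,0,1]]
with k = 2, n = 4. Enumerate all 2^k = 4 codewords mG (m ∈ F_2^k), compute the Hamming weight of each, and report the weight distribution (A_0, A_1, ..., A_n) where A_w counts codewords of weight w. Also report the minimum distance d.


Weight distribution: A_0 = 1, A_2 = 3. Minimum distance d = 2.

Enumerate all 2^2 = 4 messages m ∈ F_2^2.
For each, compute codeword c = mG in F_2^4, then tally its weight.
  m = 00 → c = 0000, weight = 0.
  m = 10 → c = 0110, weight = 2.
  m = 01 → c = 0101, weight = 2.
  m = 11 → c = 0011, weight = 2.
Tally weights:
  weight 0: 1 codewords.
  weight 2: 3 codewords.
Minimum distance d = smallest w > 0 with A_w > 0 = 2.
Sanity: Σ A_w = 4 = 2^2 = 4 ✓.


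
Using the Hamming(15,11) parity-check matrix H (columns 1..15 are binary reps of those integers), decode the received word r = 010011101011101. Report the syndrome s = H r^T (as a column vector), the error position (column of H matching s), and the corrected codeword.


s = (1, 0, 1, 0)^T, error position = 10, corrected codeword c = 010011101111101

Compute s = H r^T mod 2 one row at a time:
  s_1 = 0 + 1 + 0 + 1 + 1 + 1 + 0 + 1 = 5 ≡ 1 (mod 2).
  s_2 = 0 + 1 + 1 + 1 + 1 + 1 + 0 + 1 = 6 ≡ 0 (mod 2).
  s_3 = 1 + 0 + 1 + 1 + 0 + 1 + 0 + 1 = 5 ≡ 1 (mod 2).
  s_4 = 0 + 0 + 1 + 1 + 1 + 1 + 1 + 1 = 6 ≡ 0 (mod 2).
s = (1, 0, 1, 0)^T — this equals column 10 of H (binary 1010), so error is at position 10.
Correct: flip bit 10 of r = 010011101011101 to get c = 010011101111101.


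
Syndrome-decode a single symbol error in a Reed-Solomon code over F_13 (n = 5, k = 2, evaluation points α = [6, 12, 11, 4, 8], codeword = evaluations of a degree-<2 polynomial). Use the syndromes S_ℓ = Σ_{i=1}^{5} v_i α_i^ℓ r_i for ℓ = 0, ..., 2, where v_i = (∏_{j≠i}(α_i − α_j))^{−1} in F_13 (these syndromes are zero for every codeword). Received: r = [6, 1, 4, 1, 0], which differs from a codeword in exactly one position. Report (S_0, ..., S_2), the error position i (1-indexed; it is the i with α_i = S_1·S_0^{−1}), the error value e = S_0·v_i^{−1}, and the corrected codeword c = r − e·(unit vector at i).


S = (9, 10, 1), error at position 4, error magnitude e = 2, c = [6, 1, 4, 12, 0].

Step 1: column multipliers v_i = (∏_{j≠i}(α_i − α_j))^{−1} mod 13.
  i = 1 (α = 6): (6−12)(6−11)(6−4)(6−8) = (−6)·(−5)·2·(−2) = −120 ≡ 10, so v_1 = 10^{−1} = 4 (mod 13).
  i = 2 (α = 12): (12−6)(12−11)(12−4)(12−8) = 6·1·8·4 = 192 ≡ 10, so v_2 = 10^{−1} = 4 (mod 13).
  i = 3 (α = 11): (11−6)(11−12)(11−4)(11−8) = 5·(−1)·7·3 = −105 ≡ 12, so v_3 = 12^{−1} = 12 (mod 13).
  i = 4 (α = 4): (4−6)(4−12)(4−11)(4−8) = (−2)·(−8)·(−7)·(−4) = 448 ≡ 6, so v_4 = 6^{−1} = 11 (mod 13).
  i = 5 (α = 8): (8−6)(8−12)(8−11)(8−4) = 2·(−4)·(−3)·4 = 96 ≡ 5, so v_5 = 5^{−1} = 8 (mod 13).
  v = [4, 4, 12, 11, 8].
Step 2: syndromes of r = [6, 1, 4, 1, 0] (all sums mod 13).
  S_0 = Σ v_i r_i = 4·6 + 4·1 + 12·4 + 11·1 + 8·0 = 87 ≡ 9.
  S_1 = Σ v_i α_i r_i = 4·6·6 + 4·12·1 + 12·11·4 + 11·4·1 + 8·8·0 = 764 ≡ 10.
  α_i^2 mod 13 = [10, 1, 4, 3, 12].
  S_2 = Σ v_i α_i^2 r_i = 4·10·6 + 4·1·1 + 12·4·4 + 11·3·1 + 8·12·0 = 469 ≡ 1.
  S = (9, 10, 1) ≠ 0, so r is not a codeword (an error is present).
Step 3: locate the error. For a single error e at position i, S_ℓ = v_i·e·α_i^ℓ, so α_err = S_1/S_0.
  S_0^{−1} = 9^{−1} = 3 (mod 13), so α_err = 10·3 = 30 ≡ 4 = α_4. Error position i = 4.
  Consistency check: S_2/S_1 = 1·4 = 4 ≡ 4 = α_err ✓ (single-error assumption holds).
Step 4: error magnitude e = S_0/v_4 = S_0·∏_{j≠4}(α_4 − α_j) = 9·6 = 54 ≡ 2 (mod 13).
Step 5: correct position 4: c_4 = r_4 − e = 1 − 2 ≡ 12 (mod 13). Hence c = [6, 1, 4, 12, 0].
  Check: interpolating c through the α_i gives m(x) = 11 + 10·x (degree < 2) with m(α_i) = c_i for every i, so c is indeed a codeword.


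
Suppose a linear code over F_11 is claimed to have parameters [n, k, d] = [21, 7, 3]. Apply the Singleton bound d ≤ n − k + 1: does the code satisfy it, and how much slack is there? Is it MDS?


Singleton RHS = n − k + 1 = 15, slack = 12, bound satisfied, not MDS.

Singleton bound: d ≤ n − k + 1.
Here n = 21, k = 7, so n − k + 1 = 15.
Given d = 3, check d ≤ 15: YES.
Slack = (n − k + 1) − d = 12.
The code is NOT MDS (slack = 12 > 0).
Description: the claimed parameters are [21, 7, 3]_11; such a code would be non-MDS.


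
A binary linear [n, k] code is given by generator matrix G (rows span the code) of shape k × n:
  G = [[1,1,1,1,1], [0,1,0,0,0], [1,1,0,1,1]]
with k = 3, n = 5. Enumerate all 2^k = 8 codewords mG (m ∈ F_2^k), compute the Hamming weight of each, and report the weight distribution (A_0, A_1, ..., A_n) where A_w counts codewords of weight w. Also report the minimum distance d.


Weight distribution: A_0 = 1, A_1 = 2, A_2 = 1, A_3 = 1, A_4 = 2, A_5 = 1. Minimum distance d = 1.

Enumerate all 2^3 = 8 messages m ∈ F_2^3.
For each, compute codeword c = mG in F_2^5, then tally its weight.
  m = 000 → c = 00000, weight = 0.
  m = 100 → c = 11111, weight = 5.
  m = 010 → c = 01000, weight = 1.
  m = 110 → c = 10111, weight = 4.
  m = 001 → c = 11011, weight = 4.
  m = 101 → c = 00100, weight = 1.
  m = 011 → c = 10011, weight = 3.
  m = 111 → c = 01100, weight = 2.
Tally weights:
  weight 0: 1 codewords.
  weight 1: 2 codewords.
  weight 2: 1 codewords.
  weight 3: 1 codewords.
  weight 4: 2 codewords.
  weight 5: 1 codewords.
Minimum distance d = smallest w > 0 with A_w > 0 = 1.
Sanity: Σ A_w = 8 = 2^3 = 8 ✓.


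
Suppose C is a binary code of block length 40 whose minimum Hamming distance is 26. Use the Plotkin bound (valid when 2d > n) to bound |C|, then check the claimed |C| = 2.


Plotkin bound M ≤ 4; given |C| = 2 ≤ bound (satisfied).

Check applicability: 2d = 52, n = 40.
2d − n = 12 > 0, so Plotkin applies.
Compute d/(2d−n) = 26/12 ≈ 2.1667.
⌊d/(2d−n)⌋ = 2.
Plotkin bound: M ≤ 2·2 = 4.
Given |C| = 2, check: satisfied.
This |C| is below the Plotkin bound.


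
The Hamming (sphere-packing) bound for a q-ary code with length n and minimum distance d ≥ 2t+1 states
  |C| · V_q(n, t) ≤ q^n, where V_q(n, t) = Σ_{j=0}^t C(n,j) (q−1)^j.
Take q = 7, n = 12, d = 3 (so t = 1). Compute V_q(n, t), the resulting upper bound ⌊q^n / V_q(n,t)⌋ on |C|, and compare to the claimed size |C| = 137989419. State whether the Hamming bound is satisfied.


V_q(n, t) = 73, q^n = 13841287201, Hamming bound = 189606673, |C| = 137989419 ≤ bound (satisfied).

Step 1: Compute V_q(n, t) = Σ_{j=0}^1 C(n, j) (q−1)^j.
  j = 0: C(12,0)·(6)^0 = 1·1 = 1.
  j = 1: C(12,1)·(6)^1 = 12·6 = 72.
  V_q(n, t) = 1 + 72 = 73.
Step 2: q^n = 7^12 = 13841287201.
Step 3: Hamming bound ⌊q^n / V_q(n,t)⌋ = ⌊13841287201/73⌋ = 189606673.
Step 4: Compare |C| = 137989419 to 189606673: satisfied.
The claimed |C| lies below the Hamming bound.


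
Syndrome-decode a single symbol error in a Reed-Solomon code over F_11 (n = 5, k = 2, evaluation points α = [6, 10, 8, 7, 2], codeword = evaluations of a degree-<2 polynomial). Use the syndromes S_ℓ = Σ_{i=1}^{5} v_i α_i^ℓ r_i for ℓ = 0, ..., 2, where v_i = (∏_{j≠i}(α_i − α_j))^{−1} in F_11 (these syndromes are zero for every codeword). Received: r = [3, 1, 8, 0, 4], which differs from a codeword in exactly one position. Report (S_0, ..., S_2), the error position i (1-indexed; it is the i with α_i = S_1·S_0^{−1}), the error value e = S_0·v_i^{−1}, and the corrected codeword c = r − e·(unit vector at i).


S = (2, 9, 2), error at position 2, error magnitude e = 10, c = [3, 2, 8, 0, 4].

Step 1: column multipliers v_i = (∏_{j≠i}(α_i − α_j))^{−1} mod 11.
  i = 1 (α = 6): (6−10)(6−8)(6−7)(6−2) = (−4)·(−2)·(−1)·4 = −32 ≡ 1, so v_1 = 1^{−1} = 1 (mod 11).
  i = 2 (α = 10): (10−6)(10−8)(10−7)(10−2) = 4·2·3·8 = 192 ≡ 5, so v_2 = 5^{−1} = 9 (mod 11).
  i = 3 (α = 8): (8−6)(8−10)(8−7)(8−2) = 2·(−2)·1·6 = −24 ≡ 9, so v_3 = 9^{−1} = 5 (mod 11).
  i = 4 (α = 7): (7−6)(7−10)(7−8)(7−2) = 1·(−3)·(−1)·5 = 15 ≡ 4, so v_4 = 4^{−1} = 3 (mod 11).
  i = 5 (α = 2): (2−6)(2−10)(2−8)(2−7) = (−4)·(−8)·(−6)·(−5) = 960 ≡ 3, so v_5 = 3^{−1} = 4 (mod 11).
  v = [1, 9, 5, 3, 4].
Step 2: syndromes of r = [3, 1, 8, 0, 4] (all sums mod 11).
  S_0 = Σ v_i r_i = 1·3 + 9·1 + 5·8 + 3·0 + 4·4 = 68 ≡ 2.
  S_1 = Σ v_i α_i r_i = 1·6·3 + 9·10·1 + 5·8·8 + 3·7·0 + 4·2·4 = 460 ≡ 9.
  α_i^2 mod 11 = [3, 1, 9, 5, 4].
  S_2 = Σ v_i α_i^2 r_i = 1·3·3 + 9·1·1 + 5·9·8 + 3·5·0 + 4·4·4 = 442 ≡ 2.
  S = (2, 9, 2) ≠ 0, so r is not a codeword (an error is present).
Step 3: locate the error. For a single error e at position i, S_ℓ = v_i·e·α_i^ℓ, so α_err = S_1/S_0.
  S_0^{−1} = 2^{−1} = 6 (mod 11), so α_err = 9·6 = 54 ≡ 10 = α_2. Error position i = 2.
  Consistency check: S_2/S_1 = 2·5 = 10 ≡ 10 = α_err ✓ (single-error assumption holds).
Step 4: error magnitude e = S_0/v_2 = S_0·∏_{j≠2}(α_2 − α_j) = 2·5 = 10 ≡ 10 (mod 11).
Step 5: correct position 2: c_2 = r_2 − e = 1 − 10 ≡ 2 (mod 11). Hence c = [3, 2, 8, 0, 4].
  Check: interpolating c through the α_i gives m(x) = 10 + 8·x (degree < 2) with m(α_i) = c_i for every i, so c is indeed a codeword.


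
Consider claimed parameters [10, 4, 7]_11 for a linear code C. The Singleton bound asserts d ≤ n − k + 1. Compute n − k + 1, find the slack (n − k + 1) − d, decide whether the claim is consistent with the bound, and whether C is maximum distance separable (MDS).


Singleton RHS = n − k + 1 = 7, slack = 0, bound satisfied, MDS.

Singleton bound: d ≤ n − k + 1.
Here n = 10, k = 4, so n − k + 1 = 7.
Given d = 7, check d ≤ 7: YES.
Slack = (n − k + 1) − d = 0.
The code is MDS (slack = 0).
Description: the claimed parameters are [10, 4, 7]_11; such a code would be MDS (meets Singleton bound).


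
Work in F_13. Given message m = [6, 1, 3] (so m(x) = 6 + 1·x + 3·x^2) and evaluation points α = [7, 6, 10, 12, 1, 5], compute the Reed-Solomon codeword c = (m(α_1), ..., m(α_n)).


c = [4, 3, 4, 8, 10, 8]

Message polynomial: m(x) = 6 + 1·x + 3·x^2 (mod 13).
For each evaluation point α_i, compute m(α_i) mod 13:
  α_1 = 7: Horner steps 3 → 9 → 4, so m(7) = 4.
  α_2 = 6: Horner steps 3 → 6 → 3, so m(6) = 3.
  α_3 = 10: Horner steps 3 → 5 → 4, so m(10) = 4.
  α_4 = 12: Horner steps 3 → 11 → 8, so m(12) = 8.
  α_5 = 1: Horner steps 3 → 4 → 10, so m(1) = 10.
  α_6 = 5: Horner steps 3 → 3 → 8, so m(5) = 8.
Codeword c = [4, 3, 4, 8, 10, 8] ∈ F_13^6.


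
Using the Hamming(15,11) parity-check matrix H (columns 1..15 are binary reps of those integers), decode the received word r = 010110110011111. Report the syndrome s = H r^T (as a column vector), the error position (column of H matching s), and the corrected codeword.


s = (0, 1, 1, 1)^T, error position = 7, corrected codeword c = 010110010011111

Compute s = H r^T mod 2 one row at a time:
  s_1 = 1 + 0 + 0 + 1 + 1 + 1 + 1 + 1 = 6 ≡ 0 (mod 2).
  s_2 = 1 + 1 + 0 + 1 + 1 + 1 + 1 + 1 = 7 ≡ 1 (mod 2).
  s_3 = 1 + 0 + 0 + 1 + 0 + 1 + 1 + 1 = 5 ≡ 1 (mod 2).
  s_4 = 0 + 0 + 1 + 1 + 0 + 1 + 1 + 1 = 5 ≡ 1 (mod 2).
s = (0, 1, 1, 1)^T — this equals column 7 of H (binary 0111), so error is at position 7.
Correct: flip bit 7 of r = 010110110011111 to get c = 010110010011111.


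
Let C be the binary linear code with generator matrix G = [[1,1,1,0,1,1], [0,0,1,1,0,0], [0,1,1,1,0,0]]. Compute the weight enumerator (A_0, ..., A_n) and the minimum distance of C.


Weight distribution: A_0 = 1, A_1 = 1, A_2 = 1, A_3 = 1, A_4 = 2, A_5 = 2. Minimum distance d = 1.

Enumerate all 2^3 = 8 messages m ∈ F_2^3.
For each, compute codeword c = mG in F_2^6, then tally its weight.
  m = 000 → c = 000000, weight = 0.
  m = 100 → c = 111011, weight = 5.
  m = 010 → c = 001100, weight = 2.
  m = 110 → c = 110111, weight = 5.
  m = 001 → c = 011100, weight = 3.
  m = 101 → c = 100111, weight = 4.
  m = 011 → c = 010000, weight = 1.
  m = 111 → c = 101011, weight = 4.
Tally weights:
  weight 0: 1 codewords.
  weight 1: 1 codewords.
  weight 2: 1 codewords.
  weight 3: 1 codewords.
  weight 4: 2 codewords.
  weight 5: 2 codewords.
Minimum distance d = smallest w > 0 with A_w > 0 = 1.
Sanity: Σ A_w = 8 = 2^3 = 8 ✓.


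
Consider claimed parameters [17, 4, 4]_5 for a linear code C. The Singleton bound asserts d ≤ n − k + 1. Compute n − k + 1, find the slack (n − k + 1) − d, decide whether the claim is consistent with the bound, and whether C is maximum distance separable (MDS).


Singleton RHS = n − k + 1 = 14, slack = 10, bound satisfied, not MDS.

Singleton bound: d ≤ n − k + 1.
Here n = 17, k = 4, so n − k + 1 = 14.
Given d = 4, check d ≤ 14: YES.
Slack = (n − k + 1) − d = 10.
The code is NOT MDS (slack = 10 > 0).
Description: the claimed parameters are [17, 4, 4]_5; such a code would be non-MDS.


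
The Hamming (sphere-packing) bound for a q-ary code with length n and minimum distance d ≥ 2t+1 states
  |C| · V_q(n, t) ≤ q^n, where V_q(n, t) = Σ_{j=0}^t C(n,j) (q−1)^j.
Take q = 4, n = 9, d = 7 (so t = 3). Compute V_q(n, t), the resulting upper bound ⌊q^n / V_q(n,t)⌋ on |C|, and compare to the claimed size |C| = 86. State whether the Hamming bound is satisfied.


V_q(n, t) = 2620, q^n = 262144, Hamming bound = 100, |C| = 86 ≤ bound (satisfied).

Step 1: Compute V_q(n, t) = Σ_{j=0}^3 C(n, j) (q−1)^j.
  j = 0: C(9,0)·(3)^0 = 1·1 = 1.
  j = 1: C(9,1)·(3)^1 = 9·3 = 27.
  j = 2: C(9,2)·(3)^2 = 36·9 = 324.
  j = 3: C(9,3)·(3)^3 = 84·27 = 2268.
  V_q(n, t) = 1 + 27 + 324 + 2268 = 2620.
Step 2: q^n = 4^9 = 262144.
Step 3: Hamming bound ⌊q^n / V_q(n,t)⌋ = ⌊262144/2620⌋ = 100.
Step 4: Compare |C| = 86 to 100: satisfied.
The claimed |C| lies below the Hamming bound.


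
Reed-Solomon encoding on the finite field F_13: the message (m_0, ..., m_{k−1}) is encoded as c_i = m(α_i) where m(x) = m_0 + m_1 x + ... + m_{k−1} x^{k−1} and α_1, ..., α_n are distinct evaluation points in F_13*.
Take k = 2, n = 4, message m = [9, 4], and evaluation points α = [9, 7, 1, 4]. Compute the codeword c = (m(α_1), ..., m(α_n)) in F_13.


c = [6, 11, 0, 12]

Message polynomial: m(x) = 9 + 4·x (mod 13).
For each evaluation point α_i, compute m(α_i) mod 13:
  α_1 = 9: Horner steps 4 → 6, so m(9) = 6.
  α_2 = 7: Horner steps 4 → 11, so m(7) = 11.
  α_3 = 1: Horner steps 4 → 0, so m(1) = 0.
  α_4 = 4: Horner steps 4 → 12, so m(4) = 12.
Codeword c = [6, 11, 0, 12] ∈ F_13^4.


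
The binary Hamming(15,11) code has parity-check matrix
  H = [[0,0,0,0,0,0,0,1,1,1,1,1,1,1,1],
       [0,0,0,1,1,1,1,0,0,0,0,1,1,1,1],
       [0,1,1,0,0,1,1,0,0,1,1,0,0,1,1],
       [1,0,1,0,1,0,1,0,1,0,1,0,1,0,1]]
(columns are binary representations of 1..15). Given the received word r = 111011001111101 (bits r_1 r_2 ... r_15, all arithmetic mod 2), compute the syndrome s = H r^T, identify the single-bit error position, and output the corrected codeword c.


s = (0, 1, 0, 1)^T, error position = 5, corrected codeword c = 111001001111101

Compute s = H r^T mod 2 one row at a time:
  s_1 = 0 + 1 + 1 + 1 + 1 + 1 + 0 + 1 = 6 ≡ 0 (mod 2).
  s_2 = 0 + 1 + 1 + 0 + 1 + 1 + 0 + 1 = 5 ≡ 1 (mod 2).
  s_3 = 1 + 1 + 1 + 0 + 1 + 1 + 0 + 1 = 6 ≡ 0 (mod 2).
  s_4 = 1 + 1 + 1 + 0 + 1 + 1 + 1 + 1 = 7 ≡ 1 (mod 2).
s = (0, 1, 0, 1)^T — this equals column 5 of H (binary 0101), so error is at position 5.
Correct: flip bit 5 of r = 111011001111101 to get c = 111001001111101.


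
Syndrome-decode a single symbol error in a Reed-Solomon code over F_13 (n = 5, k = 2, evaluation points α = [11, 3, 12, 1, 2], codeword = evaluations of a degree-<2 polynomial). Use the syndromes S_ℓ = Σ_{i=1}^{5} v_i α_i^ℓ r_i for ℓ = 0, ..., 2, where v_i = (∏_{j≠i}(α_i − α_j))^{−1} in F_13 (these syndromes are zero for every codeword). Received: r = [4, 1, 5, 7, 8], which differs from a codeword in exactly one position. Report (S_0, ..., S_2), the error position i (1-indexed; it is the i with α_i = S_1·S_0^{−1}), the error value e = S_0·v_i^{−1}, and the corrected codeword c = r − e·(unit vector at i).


S = (5, 2, 6), error at position 2, error magnitude e = 5, c = [4, 9, 5, 7, 8].

Step 1: column multipliers v_i = (∏_{j≠i}(α_i − α_j))^{−1} mod 13.
  i = 1 (α = 11): (11−3)(11−12)(11−1)(11−2) = 8·(−1)·10·9 = −720 ≡ 8, so v_1 = 8^{−1} = 5 (mod 13).
  i = 2 (α = 3): (3−11)(3−12)(3−1)(3−2) = (−8)·(−9)·2·1 = 144 ≡ 1, so v_2 = 1^{−1} = 1 (mod 13).
  i = 3 (α = 12): (12−11)(12−3)(12−1)(12−2) = 1·9·11·10 = 990 ≡ 2, so v_3 = 2^{−1} = 7 (mod 13).
  i = 4 (α = 1): (1−11)(1−3)(1−12)(1−2) = (−10)·(−2)·(−11)·(−1) = 220 ≡ 12, so v_4 = 12^{−1} = 12 (mod 13).
  i = 5 (α = 2): (2−11)(2−3)(2−12)(2−1) = (−9)·(−1)·(−10)·1 = −90 ≡ 1, so v_5 = 1^{−1} = 1 (mod 13).
  v = [5, 1, 7, 12, 1].
Step 2: syndromes of r = [4, 1, 5, 7, 8] (all sums mod 13).
  S_0 = Σ v_i r_i = 5·4 + 1·1 + 7·5 + 12·7 + 1·8 = 148 ≡ 5.
  S_1 = Σ v_i α_i r_i = 5·11·4 + 1·3·1 + 7·12·5 + 12·1·7 + 1·2·8 = 743 ≡ 2.
  α_i^2 mod 13 = [4, 9, 1, 1, 4].
  S_2 = Σ v_i α_i^2 r_i = 5·4·4 + 1·9·1 + 7·1·5 + 12·1·7 + 1·4·8 = 240 ≡ 6.
  S = (5, 2, 6) ≠ 0, so r is not a codeword (an error is present).
Step 3: locate the error. For a single error e at position i, S_ℓ = v_i·e·α_i^ℓ, so α_err = S_1/S_0.
  S_0^{−1} = 5^{−1} = 8 (mod 13), so α_err = 2·8 = 16 ≡ 3 = α_2. Error position i = 2.
  Consistency check: S_2/S_1 = 6·7 = 42 ≡ 3 = α_err ✓ (single-error assumption holds).
Step 4: error magnitude e = S_0/v_2 = S_0·∏_{j≠2}(α_2 − α_j) = 5·1 = 5 ≡ 5 (mod 13).
Step 5: correct position 2: c_2 = r_2 − e = 1 − 5 ≡ 9 (mod 13). Hence c = [4, 9, 5, 7, 8].
  Check: interpolating c through the α_i gives m(x) = 6 + 1·x (degree < 2) with m(α_i) = c_i for every i, so c is indeed a codeword.
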